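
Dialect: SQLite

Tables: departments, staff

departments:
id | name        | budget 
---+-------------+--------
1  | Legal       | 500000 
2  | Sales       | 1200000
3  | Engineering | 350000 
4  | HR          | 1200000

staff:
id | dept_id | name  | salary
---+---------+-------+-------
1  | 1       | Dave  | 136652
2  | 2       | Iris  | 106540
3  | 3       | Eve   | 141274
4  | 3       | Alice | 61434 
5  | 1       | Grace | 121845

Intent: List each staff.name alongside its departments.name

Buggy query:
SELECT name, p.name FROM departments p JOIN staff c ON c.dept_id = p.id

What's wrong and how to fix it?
Bug: Both tables have a 'name' column; the unqualified reference is ambiguous

Fix: Qualify the column with its table alias (c.name)

Corrected query:
SELECT c.name, p.name FROM departments p JOIN staff c ON c.dept_id = p.id

Result:
name  | name       
------+------------
Dave  | Legal      
Iris  | Sales      
Eve   | Engineering
Alice | Engineering
Grace | Legal      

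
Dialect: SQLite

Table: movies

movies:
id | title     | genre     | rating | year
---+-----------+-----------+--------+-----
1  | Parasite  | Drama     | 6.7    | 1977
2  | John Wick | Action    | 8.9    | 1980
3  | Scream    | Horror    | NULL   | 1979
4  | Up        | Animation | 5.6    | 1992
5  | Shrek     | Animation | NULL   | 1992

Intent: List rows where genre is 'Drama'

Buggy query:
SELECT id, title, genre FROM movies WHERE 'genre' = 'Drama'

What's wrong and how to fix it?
Bug: 'genre' in single quotes is a string literal, not the column; the comparison is literal-vs-literal and never true

Fix: Remove the quotes around the column name (or use double quotes for an identifier)

Corrected query:
SELECT id, title, genre FROM movies WHERE genre = 'Drama'

Result:
id | title    | genre
---+----------+------
1  | Parasite | Drama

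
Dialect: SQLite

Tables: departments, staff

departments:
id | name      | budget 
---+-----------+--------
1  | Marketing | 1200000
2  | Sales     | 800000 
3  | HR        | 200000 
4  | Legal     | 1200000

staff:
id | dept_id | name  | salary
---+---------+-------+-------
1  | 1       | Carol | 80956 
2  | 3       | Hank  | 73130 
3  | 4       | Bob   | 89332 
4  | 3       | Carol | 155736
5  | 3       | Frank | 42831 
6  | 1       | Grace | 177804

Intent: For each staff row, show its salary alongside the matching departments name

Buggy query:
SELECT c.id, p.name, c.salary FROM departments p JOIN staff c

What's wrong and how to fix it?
Bug: JOIN with no ON clause produces a cartesian product; every staff row pairs with every departments row

Fix: Specify the join condition linking the foreign key to the parent id

Corrected query:
SELECT c.id, p.name, c.salary FROM departments p JOIN staff c ON c.dept_id = p.id

Result:
id | name      | salary
---+-----------+-------
1  | Marketing | 80956 
2  | HR        | 73130 
3  | Legal     | 89332 
4  | HR        | 155736
5  | HR        | 42831 
6  | Marketing | 177804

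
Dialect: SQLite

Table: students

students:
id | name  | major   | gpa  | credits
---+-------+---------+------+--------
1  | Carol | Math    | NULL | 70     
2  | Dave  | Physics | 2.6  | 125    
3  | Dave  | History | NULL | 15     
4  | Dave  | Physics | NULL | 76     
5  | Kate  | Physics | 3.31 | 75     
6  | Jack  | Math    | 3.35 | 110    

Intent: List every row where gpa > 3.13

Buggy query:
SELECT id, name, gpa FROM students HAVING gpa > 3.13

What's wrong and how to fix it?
Bug: This is a non-aggregate query (no GROUP BY, no aggregates), so in SQLite the HAVING clause is invalid here; a row-level condition belongs in WHERE

Fix: Use WHERE for row-level filtering

Corrected query:
SELECT id, name, gpa FROM students WHERE gpa > 3.13

Result:
id | name | gpa 
---+------+-----
5  | Kate | 3.31
6  | Jack | 3.35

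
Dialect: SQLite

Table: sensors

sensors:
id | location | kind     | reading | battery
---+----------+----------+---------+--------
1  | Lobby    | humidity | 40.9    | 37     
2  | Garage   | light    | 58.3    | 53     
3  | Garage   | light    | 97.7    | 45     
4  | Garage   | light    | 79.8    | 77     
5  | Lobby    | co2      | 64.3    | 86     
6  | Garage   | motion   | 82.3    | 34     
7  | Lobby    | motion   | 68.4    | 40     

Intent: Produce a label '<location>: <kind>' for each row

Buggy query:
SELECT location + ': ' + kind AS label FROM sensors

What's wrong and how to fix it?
Bug: SQLite uses || for string concatenation; + coerces text to numbers (yielding 0)

Fix: Replace + with || to concatenate text

Corrected query:
SELECT location || ': ' || kind AS label FROM sensors

Result:
label          
---------------
Lobby: humidity
Garage: light  
Garage: light  
Garage: light  
Lobby: co2     
Garage: motion 
Lobby: motion  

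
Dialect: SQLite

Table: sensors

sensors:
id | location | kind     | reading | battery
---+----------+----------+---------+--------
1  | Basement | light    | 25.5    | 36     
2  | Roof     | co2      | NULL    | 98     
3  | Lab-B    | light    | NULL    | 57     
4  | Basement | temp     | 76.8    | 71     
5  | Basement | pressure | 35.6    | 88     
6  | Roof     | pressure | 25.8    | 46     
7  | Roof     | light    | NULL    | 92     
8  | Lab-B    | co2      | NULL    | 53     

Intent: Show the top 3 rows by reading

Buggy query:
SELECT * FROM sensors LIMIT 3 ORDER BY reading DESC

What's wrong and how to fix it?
Bug: LIMIT must come after ORDER BY

Fix: Swap the clauses: ORDER BY first, then LIMIT

Corrected query:
SELECT * FROM sensors ORDER BY reading DESC LIMIT 3

Result:
id | location | kind     | reading | battery
---+----------+----------+---------+--------
4  | Basement | temp     | 76.8    | 71     
5  | Basement | pressure | 35.6    | 88     
6  | Roof     | pressure | 25.8    | 46     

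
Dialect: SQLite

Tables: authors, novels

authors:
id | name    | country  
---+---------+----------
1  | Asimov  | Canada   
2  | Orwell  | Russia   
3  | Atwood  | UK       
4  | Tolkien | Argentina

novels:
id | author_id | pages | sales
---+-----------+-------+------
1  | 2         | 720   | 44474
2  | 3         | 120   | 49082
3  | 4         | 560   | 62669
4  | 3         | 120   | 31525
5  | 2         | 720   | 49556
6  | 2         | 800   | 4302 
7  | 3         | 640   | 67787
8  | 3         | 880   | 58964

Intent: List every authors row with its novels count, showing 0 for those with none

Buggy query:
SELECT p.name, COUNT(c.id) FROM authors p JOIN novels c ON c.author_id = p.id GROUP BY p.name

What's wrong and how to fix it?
Bug: An inner join excludes parents with zero children

Fix: Switch to LEFT JOIN to retain unmatched parent rows

Corrected query:
SELECT p.name, COUNT(c.id) FROM authors p LEFT JOIN novels c ON c.author_id = p.id GROUP BY p.name

Result:
name    | COUNT(c.id)
--------+------------
Asimov  | 0          
Atwood  | 4          
Orwell  | 3          
Tolkien | 1          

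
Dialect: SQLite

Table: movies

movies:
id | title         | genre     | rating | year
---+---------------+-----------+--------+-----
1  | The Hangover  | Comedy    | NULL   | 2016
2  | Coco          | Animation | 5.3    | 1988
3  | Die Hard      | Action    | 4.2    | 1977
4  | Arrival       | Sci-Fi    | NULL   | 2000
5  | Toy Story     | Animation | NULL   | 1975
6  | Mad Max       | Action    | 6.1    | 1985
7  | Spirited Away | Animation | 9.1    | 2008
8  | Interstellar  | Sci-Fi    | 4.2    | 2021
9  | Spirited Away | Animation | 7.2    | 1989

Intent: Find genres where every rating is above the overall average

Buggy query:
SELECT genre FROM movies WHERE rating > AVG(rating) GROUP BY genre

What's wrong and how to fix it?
Bug: AVG() is an aggregate; it can't sit directly in WHERE

Fix: Use a subquery for AVG and a HAVING MIN(...) filter so the condition holds for every row in the group

Corrected query:
SELECT genre FROM movies GROUP BY genre HAVING MIN(rating) > (SELECT AVG(rating) FROM movies)

Result:
(no rows)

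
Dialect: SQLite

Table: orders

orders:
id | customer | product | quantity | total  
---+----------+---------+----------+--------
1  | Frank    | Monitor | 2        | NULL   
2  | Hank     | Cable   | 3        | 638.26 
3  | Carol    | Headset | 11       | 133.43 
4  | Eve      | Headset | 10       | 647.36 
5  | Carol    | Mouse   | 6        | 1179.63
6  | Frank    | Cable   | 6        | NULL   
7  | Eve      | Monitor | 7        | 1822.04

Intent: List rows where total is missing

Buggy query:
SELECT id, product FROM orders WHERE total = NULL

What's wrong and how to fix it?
Bug: Comparing to NULL with '=' never matches; NULL = NULL is unknown, not true

Fix: Use IS NULL to test for NULL

Corrected query:
SELECT id, product FROM orders WHERE total IS NULL

Result:
id | product
---+--------
1  | Monitor
6  | Cable  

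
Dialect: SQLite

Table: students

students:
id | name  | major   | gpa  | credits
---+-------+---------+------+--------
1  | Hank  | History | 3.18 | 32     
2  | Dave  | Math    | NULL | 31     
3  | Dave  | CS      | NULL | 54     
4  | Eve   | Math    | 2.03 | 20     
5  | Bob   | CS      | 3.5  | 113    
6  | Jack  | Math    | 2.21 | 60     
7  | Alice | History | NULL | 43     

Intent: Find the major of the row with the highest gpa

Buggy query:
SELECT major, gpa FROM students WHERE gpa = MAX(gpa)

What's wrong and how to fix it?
Bug: WHERE is evaluated per row; an aggregate over the whole table isn't defined there

Fix: Wrap MAX in a scalar subquery so WHERE compares against a single value

Corrected query:
SELECT major, gpa FROM students WHERE gpa = (SELECT MAX(gpa) FROM students)

Result:
major | gpa
------+----
CS    | 3.5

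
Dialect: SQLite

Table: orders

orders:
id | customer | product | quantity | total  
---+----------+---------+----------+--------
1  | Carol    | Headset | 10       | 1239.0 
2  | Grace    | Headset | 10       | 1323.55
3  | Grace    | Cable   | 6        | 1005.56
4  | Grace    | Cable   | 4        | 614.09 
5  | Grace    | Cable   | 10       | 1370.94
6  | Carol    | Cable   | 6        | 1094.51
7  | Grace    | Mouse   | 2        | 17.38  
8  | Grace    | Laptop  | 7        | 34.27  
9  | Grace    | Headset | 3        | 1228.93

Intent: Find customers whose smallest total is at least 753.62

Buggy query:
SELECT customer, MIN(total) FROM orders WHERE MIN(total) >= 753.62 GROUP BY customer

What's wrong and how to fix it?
Bug: Aggregates like MIN are computed per group after WHERE runs

Fix: Replace WHERE with HAVING after the GROUP BY

Corrected query:
SELECT customer, MIN(total) FROM orders GROUP BY customer HAVING MIN(total) >= 753.62

Result:
customer | MIN(total)
---------+-----------
Carol    | 1094.51   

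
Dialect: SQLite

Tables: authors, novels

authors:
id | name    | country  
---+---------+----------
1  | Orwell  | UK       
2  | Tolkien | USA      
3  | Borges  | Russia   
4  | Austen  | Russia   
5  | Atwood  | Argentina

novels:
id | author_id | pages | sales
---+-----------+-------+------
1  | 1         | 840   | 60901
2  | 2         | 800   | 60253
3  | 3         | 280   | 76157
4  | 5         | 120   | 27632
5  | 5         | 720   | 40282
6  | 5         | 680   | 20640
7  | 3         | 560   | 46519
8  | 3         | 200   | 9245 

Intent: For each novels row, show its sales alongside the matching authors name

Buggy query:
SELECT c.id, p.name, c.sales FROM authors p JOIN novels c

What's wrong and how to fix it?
Bug: Missing join condition: each novels row is matched to all authors rows instead of just its own

Fix: Specify the join condition linking the foreign key to the parent id

Corrected query:
SELECT c.id, p.name, c.sales FROM authors p JOIN novels c ON c.author_id = p.id

Result:
id | name    | sales
---+---------+------
1  | Orwell  | 60901
2  | Tolkien | 60253
3  | Borges  | 76157
4  | Atwood  | 27632
5  | Atwood  | 40282
6  | Atwood  | 20640
7  | Borges  | 46519
8  | Borges  | 9245 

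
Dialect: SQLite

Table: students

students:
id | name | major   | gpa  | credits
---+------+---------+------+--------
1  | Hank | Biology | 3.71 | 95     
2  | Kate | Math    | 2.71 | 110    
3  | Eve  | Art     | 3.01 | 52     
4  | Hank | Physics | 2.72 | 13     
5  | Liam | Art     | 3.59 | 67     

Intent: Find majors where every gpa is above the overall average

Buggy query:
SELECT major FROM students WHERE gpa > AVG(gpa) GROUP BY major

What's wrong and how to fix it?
Bug: WHERE evaluates per row before aggregation, so AVG() is unavailable

Fix: Use a subquery for AVG and a HAVING MIN(...) filter so the condition holds for every row in the group

Corrected query:
SELECT major FROM students GROUP BY major HAVING MIN(gpa) > (SELECT AVG(gpa) FROM students)

Result:
major  
-------
Biology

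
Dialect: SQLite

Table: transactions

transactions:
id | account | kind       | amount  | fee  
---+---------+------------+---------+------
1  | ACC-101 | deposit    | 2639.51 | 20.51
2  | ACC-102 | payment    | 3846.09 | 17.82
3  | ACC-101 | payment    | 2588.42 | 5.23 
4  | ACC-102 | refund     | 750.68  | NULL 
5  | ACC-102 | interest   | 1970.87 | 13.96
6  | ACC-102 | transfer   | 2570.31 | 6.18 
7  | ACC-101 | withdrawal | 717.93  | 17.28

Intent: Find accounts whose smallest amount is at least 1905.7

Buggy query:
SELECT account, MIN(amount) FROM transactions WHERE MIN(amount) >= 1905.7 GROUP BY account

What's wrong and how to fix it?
Bug: Aggregates like MIN are computed per group after WHERE runs

Fix: Use HAVING for the per-group MIN condition

Corrected query:
SELECT account, MIN(amount) FROM transactions GROUP BY account HAVING MIN(amount) >= 1905.7

Result:
(no rows)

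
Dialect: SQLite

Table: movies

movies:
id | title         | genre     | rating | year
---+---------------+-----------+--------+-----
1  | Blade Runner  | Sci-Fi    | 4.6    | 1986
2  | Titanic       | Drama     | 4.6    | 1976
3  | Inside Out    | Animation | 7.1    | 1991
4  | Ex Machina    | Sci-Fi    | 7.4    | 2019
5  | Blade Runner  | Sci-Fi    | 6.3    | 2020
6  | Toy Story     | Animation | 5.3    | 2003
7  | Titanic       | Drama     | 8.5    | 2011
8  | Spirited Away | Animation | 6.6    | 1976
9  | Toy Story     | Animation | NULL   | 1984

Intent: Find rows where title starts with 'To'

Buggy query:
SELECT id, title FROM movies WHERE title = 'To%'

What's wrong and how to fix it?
Bug: '=' compares the literal string including the % character; pattern matching needs LIKE

Fix: Replace '=' with LIKE so 'To%' is treated as a pattern

Corrected query:
SELECT id, title FROM movies WHERE title LIKE 'To%'

Result:
id | title    
---+----------
6  | Toy Story
9  | Toy Story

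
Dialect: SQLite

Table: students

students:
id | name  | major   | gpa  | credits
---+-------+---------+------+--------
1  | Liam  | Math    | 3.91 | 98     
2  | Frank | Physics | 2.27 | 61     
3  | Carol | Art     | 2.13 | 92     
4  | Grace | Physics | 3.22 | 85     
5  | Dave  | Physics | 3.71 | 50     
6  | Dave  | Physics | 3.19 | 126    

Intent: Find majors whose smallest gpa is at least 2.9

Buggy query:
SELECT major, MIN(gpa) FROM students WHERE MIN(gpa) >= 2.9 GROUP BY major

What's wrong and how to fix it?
Bug: Aggregates like MIN are computed per group after WHERE runs

Fix: Use HAVING for the per-group MIN condition

Corrected query:
SELECT major, MIN(gpa) FROM students GROUP BY major HAVING MIN(gpa) >= 2.9

Result:
major | MIN(gpa)
------+---------
Math  | 3.91    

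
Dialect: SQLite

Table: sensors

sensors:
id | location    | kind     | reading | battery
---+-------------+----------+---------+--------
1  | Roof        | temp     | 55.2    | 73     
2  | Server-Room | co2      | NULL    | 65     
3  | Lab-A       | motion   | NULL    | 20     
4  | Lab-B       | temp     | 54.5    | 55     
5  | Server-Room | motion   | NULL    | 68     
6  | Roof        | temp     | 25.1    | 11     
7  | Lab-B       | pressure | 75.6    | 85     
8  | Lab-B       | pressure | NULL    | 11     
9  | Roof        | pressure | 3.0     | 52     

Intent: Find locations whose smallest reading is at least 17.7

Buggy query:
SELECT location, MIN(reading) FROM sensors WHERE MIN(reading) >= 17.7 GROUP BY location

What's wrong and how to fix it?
Bug: MIN() in WHERE is a misuse of aggregate

Fix: Use HAVING for the per-group MIN condition

Corrected query:
SELECT location, MIN(reading) FROM sensors GROUP BY location HAVING MIN(reading) >= 17.7

Result:
location | MIN(reading)
---------+-------------
Lab-B    | 54.5        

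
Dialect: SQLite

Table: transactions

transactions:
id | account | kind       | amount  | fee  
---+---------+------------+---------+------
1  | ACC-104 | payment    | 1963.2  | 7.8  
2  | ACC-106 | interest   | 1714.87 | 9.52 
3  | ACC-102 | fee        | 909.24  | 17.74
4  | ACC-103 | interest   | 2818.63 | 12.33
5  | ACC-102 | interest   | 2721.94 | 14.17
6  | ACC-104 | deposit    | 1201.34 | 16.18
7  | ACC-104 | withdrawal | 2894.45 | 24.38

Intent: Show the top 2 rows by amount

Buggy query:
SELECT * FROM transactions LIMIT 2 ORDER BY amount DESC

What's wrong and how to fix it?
Bug: ORDER BY cannot follow LIMIT; LIMIT is the final clause

Fix: Sort with ORDER BY, then apply LIMIT

Corrected query:
SELECT * FROM transactions ORDER BY amount DESC LIMIT 2

Result:
id | account | kind       | amount  | fee  
---+---------+------------+---------+------
7  | ACC-104 | withdrawal | 2894.45 | 24.38
4  | ACC-103 | interest   | 2818.63 | 12.33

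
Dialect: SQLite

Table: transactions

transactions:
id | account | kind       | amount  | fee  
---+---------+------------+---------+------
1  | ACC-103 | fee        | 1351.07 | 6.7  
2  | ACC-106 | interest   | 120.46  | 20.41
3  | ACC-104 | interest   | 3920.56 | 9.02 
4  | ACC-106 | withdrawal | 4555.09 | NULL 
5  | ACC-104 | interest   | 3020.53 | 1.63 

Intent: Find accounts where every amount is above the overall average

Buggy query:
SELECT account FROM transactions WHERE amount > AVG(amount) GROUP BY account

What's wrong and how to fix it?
Bug: WHERE evaluates per row before aggregation, so AVG() is unavailable

Fix: Compute the overall average in a scalar subquery and compare each group's MIN against it in HAVING

Corrected query:
SELECT account FROM transactions GROUP BY account HAVING MIN(amount) > (SELECT AVG(amount) FROM transactions)

Result:
account
-------
ACC-104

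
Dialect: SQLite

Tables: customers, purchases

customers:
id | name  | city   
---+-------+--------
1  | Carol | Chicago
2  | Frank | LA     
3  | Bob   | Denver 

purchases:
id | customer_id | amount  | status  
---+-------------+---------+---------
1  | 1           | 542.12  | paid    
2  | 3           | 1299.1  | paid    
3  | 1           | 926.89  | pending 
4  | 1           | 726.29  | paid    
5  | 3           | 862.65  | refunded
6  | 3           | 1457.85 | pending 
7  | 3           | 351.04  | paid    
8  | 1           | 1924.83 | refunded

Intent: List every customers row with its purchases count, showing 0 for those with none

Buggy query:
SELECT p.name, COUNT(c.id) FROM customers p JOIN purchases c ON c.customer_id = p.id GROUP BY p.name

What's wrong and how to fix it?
Bug: INNER JOIN drops customers rows that have no matching purchases rows

Fix: Switch to LEFT JOIN to retain unmatched parent rows

Corrected query:
SELECT p.name, COUNT(c.id) FROM customers p LEFT JOIN purchases c ON c.customer_id = p.id GROUP BY p.name

Result:
name  | COUNT(c.id)
------+------------
Bob   | 4          
Carol | 4          
Frank | 0          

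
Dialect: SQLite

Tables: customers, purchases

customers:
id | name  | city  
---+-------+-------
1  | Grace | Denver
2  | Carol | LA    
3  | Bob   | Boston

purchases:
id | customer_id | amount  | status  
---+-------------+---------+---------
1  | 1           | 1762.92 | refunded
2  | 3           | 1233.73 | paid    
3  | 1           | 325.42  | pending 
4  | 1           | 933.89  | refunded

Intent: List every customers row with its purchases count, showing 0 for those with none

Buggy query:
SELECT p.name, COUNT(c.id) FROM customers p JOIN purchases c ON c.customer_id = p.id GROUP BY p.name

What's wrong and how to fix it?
Bug: An inner join excludes parents with zero children

Fix: Switch to LEFT JOIN to retain unmatched parent rows

Corrected query:
SELECT p.name, COUNT(c.id) FROM customers p LEFT JOIN purchases c ON c.customer_id = p.id GROUP BY p.name

Result:
name  | COUNT(c.id)
------+------------
Bob   | 1          
Carol | 0          
Grace | 3          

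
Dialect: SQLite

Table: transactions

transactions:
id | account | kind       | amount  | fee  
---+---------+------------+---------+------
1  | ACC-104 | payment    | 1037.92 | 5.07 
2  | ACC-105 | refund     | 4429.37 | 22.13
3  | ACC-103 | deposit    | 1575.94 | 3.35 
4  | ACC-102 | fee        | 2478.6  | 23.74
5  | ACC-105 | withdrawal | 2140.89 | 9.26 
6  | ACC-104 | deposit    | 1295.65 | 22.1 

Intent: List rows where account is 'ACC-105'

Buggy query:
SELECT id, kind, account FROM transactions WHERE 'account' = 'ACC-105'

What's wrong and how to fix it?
Bug: Single quotes denote string literals in SQL; the column name is being compared as a constant string

Fix: Reference the column as account without single quotes

Corrected query:
SELECT id, kind, account FROM transactions WHERE account = 'ACC-105'

Result:
id | kind       | account
---+------------+--------
2  | refund     | ACC-105
5  | withdrawal | ACC-105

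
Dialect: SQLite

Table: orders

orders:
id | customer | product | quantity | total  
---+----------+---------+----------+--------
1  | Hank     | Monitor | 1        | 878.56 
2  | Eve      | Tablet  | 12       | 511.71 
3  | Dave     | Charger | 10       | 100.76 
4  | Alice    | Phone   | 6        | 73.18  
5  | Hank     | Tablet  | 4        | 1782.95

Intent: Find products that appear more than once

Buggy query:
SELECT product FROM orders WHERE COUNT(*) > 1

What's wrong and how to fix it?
Bug: COUNT(*) is an aggregate and cannot be used in WHERE

Fix: GROUP BY product, then filter groups with HAVING COUNT(*) > 1

Corrected query:
SELECT product FROM orders GROUP BY product HAVING COUNT(*) > 1

Result:
product
-------
Tablet 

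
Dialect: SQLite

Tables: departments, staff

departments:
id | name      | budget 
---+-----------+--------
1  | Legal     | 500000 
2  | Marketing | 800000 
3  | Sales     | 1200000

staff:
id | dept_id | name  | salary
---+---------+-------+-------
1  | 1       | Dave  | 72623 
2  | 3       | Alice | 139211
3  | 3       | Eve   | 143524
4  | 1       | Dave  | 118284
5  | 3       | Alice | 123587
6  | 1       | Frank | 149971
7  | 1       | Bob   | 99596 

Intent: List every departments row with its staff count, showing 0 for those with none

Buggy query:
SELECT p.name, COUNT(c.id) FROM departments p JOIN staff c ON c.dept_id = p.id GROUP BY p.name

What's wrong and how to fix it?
Bug: An inner join excludes parents with zero children

Fix: Use LEFT JOIN so parents without children still appear (COUNT(c.id) gives 0)

Corrected query:
SELECT p.name, COUNT(c.id) FROM departments p LEFT JOIN staff c ON c.dept_id = p.id GROUP BY p.name

Result:
name      | COUNT(c.id)
----------+------------
Legal     | 4          
Marketing | 0          
Sales     | 3          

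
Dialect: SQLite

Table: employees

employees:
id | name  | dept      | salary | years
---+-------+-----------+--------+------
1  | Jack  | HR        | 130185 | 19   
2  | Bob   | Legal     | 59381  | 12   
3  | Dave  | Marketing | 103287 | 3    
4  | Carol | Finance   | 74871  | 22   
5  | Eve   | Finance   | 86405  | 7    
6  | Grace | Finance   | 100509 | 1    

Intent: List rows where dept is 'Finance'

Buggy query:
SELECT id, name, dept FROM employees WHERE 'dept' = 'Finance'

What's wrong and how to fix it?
Bug: Single quotes denote string literals in SQL; the column name is being compared as a constant string

Fix: Reference the column as dept without single quotes

Corrected query:
SELECT id, name, dept FROM employees WHERE dept = 'Finance'

Result:
id | name  | dept   
---+-------+--------
4  | Carol | Finance
5  | Eve   | Finance
6  | Grace | Finance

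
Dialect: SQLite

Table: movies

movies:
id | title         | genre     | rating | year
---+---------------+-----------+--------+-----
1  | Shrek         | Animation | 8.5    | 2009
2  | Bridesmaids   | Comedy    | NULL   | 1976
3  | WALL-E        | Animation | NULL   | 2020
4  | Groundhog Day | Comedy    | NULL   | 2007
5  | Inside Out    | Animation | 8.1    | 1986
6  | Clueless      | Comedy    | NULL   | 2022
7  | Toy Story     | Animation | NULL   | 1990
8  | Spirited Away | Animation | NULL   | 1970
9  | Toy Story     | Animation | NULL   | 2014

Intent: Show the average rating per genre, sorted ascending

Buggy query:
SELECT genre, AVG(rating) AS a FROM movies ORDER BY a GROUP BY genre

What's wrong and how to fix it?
Bug: GROUP BY must precede ORDER BY

Fix: Move ORDER BY to the end, after GROUP BY

Corrected query:
SELECT genre, AVG(rating) AS a FROM movies GROUP BY genre ORDER BY a

Result:
genre     | a   
----------+-----
Comedy    | NULL
Animation | 8.3 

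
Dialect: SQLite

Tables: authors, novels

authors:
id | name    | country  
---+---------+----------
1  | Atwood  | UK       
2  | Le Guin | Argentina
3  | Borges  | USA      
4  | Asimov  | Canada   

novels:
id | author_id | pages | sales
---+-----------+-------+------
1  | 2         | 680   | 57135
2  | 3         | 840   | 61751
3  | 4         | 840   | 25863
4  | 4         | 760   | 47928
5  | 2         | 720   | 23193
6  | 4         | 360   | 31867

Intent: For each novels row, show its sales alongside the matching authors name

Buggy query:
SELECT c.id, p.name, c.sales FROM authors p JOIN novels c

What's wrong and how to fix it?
Bug: Missing join condition: each novels row is matched to all authors rows instead of just its own

Fix: Add ON c.author_id = p.id to the JOIN

Corrected query:
SELECT c.id, p.name, c.sales FROM authors p JOIN novels c ON c.author_id = p.id

Result:
id | name    | sales
---+---------+------
1  | Le Guin | 57135
2  | Borges  | 61751
3  | Asimov  | 25863
4  | Asimov  | 47928
5  | Le Guin | 23193
6  | Asimov  | 31867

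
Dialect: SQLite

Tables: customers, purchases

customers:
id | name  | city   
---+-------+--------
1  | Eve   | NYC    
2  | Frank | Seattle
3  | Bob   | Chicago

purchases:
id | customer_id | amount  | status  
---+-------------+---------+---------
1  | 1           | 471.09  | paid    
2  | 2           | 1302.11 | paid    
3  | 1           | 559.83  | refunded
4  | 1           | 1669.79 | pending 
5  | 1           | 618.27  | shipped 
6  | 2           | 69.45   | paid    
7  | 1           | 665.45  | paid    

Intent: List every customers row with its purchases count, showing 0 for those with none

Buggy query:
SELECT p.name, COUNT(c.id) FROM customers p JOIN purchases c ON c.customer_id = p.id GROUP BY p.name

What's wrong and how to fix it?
Bug: An inner join excludes parents with zero children

Fix: Use LEFT JOIN so parents without children still appear (COUNT(c.id) gives 0)

Corrected query:
SELECT p.name, COUNT(c.id) FROM customers p LEFT JOIN purchases c ON c.customer_id = p.id GROUP BY p.name

Result:
name  | COUNT(c.id)
------+------------
Bob   | 0          
Eve   | 5          
Frank | 2          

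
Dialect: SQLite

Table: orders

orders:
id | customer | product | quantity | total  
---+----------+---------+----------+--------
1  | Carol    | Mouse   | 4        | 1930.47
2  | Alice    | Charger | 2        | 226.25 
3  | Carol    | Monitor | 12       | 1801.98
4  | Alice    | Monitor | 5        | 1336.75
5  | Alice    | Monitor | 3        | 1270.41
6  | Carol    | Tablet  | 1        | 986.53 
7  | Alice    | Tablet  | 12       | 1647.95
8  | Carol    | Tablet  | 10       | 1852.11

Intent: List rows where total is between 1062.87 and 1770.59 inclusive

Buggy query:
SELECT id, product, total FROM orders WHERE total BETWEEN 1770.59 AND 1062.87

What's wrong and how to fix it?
Bug: The bounds are reversed; BETWEEN a AND b requires a <= b to match anything

Fix: Write BETWEEN 1062.87 AND 1770.59

Corrected query:
SELECT id, product, total FROM orders WHERE total BETWEEN 1062.87 AND 1770.59

Result:
id | product | total  
---+---------+--------
4  | Monitor | 1336.75
5  | Monitor | 1270.41
7  | Tablet  | 1647.95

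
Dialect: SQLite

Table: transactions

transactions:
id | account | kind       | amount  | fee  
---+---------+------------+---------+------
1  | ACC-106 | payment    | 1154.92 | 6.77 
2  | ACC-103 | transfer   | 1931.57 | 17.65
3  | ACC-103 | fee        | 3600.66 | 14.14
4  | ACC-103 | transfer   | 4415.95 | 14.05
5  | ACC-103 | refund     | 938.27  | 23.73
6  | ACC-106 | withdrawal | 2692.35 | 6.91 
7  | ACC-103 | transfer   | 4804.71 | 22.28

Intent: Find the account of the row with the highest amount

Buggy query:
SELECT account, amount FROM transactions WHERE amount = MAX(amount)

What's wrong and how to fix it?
Bug: MAX(amount) is an aggregate and cannot be used directly in WHERE

Fix: Wrap MAX in a scalar subquery so WHERE compares against a single value

Corrected query:
SELECT account, amount FROM transactions WHERE amount = (SELECT MAX(amount) FROM transactions)

Result:
account | amount 
--------+--------
ACC-103 | 4804.71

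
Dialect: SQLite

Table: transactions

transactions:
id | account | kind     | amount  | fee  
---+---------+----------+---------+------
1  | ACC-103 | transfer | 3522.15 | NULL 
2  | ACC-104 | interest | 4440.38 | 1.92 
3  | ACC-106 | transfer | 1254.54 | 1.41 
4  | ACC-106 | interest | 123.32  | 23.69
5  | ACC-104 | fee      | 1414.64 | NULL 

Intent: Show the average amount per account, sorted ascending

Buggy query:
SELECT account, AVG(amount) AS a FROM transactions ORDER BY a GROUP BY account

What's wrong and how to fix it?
Bug: ORDER BY appears before GROUP BY; SQL clause order requires GROUP BY first

Fix: Move ORDER BY to the end, after GROUP BY

Corrected query:
SELECT account, AVG(amount) AS a FROM transactions GROUP BY account ORDER BY a

Result:
account | a      
--------+--------
ACC-106 | 688.93 
ACC-104 | 2927.51
ACC-103 | 3522.15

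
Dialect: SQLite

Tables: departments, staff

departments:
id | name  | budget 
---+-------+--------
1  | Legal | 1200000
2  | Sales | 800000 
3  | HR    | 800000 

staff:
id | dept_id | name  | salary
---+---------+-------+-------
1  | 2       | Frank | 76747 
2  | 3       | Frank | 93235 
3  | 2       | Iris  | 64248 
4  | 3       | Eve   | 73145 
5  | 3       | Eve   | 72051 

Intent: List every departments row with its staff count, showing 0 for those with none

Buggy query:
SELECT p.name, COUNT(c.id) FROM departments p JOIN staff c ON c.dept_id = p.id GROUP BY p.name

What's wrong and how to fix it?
Bug: INNER JOIN drops departments rows that have no matching staff rows

Fix: Switch to LEFT JOIN to retain unmatched parent rows

Corrected query:
SELECT p.name, COUNT(c.id) FROM departments p LEFT JOIN staff c ON c.dept_id = p.id GROUP BY p.name

Result:
name  | COUNT(c.id)
------+------------
HR    | 3          
Legal | 0          
Sales | 2          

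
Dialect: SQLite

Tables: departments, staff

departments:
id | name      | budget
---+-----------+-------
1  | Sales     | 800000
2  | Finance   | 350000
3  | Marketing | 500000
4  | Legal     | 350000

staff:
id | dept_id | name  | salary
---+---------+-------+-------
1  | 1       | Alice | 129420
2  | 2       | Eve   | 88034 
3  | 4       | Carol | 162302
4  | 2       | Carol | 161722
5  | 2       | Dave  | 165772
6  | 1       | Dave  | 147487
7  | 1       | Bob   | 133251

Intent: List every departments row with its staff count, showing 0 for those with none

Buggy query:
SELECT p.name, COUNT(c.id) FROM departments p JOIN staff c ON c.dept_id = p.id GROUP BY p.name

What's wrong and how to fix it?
Bug: INNER JOIN drops departments rows that have no matching staff rows

Fix: Switch to LEFT JOIN to retain unmatched parent rows

Corrected query:
SELECT p.name, COUNT(c.id) FROM departments p LEFT JOIN staff c ON c.dept_id = p.id GROUP BY p.name

Result:
name      | COUNT(c.id)
----------+------------
Finance   | 3          
Legal     | 1          
Marketing | 0          
Sales     | 3          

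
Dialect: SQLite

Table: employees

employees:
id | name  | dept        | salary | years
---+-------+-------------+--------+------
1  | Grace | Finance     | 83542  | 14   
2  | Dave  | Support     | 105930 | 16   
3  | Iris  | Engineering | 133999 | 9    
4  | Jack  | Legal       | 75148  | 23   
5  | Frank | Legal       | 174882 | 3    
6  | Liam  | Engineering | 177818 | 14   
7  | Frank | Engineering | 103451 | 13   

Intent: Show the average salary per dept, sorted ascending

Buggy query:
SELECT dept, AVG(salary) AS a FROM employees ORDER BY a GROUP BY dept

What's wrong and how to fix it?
Bug: GROUP BY must precede ORDER BY

Fix: Reorder: SELECT … FROM … GROUP BY … ORDER BY …

Corrected query:
SELECT dept, AVG(salary) AS a FROM employees GROUP BY dept ORDER BY a

Result:
dept        | a            
------------+--------------
Finance     | 83542        
Support     | 105930       
Legal       | 125015       
Engineering | 138422.666667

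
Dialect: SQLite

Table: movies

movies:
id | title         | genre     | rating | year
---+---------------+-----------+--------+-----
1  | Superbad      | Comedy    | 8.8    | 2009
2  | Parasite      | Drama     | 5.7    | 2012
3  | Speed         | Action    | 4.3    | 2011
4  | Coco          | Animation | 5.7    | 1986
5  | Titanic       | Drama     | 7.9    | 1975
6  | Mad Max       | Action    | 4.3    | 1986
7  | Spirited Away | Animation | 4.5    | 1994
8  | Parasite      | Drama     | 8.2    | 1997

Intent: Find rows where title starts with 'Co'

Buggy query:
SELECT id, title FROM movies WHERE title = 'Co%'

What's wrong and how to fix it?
Bug: '=' compares the literal string including the % character; pattern matching needs LIKE

Fix: Use LIKE for wildcard pattern matching

Corrected query:
SELECT id, title FROM movies WHERE title LIKE 'Co%'

Result:
id | title
---+------
4  | Coco 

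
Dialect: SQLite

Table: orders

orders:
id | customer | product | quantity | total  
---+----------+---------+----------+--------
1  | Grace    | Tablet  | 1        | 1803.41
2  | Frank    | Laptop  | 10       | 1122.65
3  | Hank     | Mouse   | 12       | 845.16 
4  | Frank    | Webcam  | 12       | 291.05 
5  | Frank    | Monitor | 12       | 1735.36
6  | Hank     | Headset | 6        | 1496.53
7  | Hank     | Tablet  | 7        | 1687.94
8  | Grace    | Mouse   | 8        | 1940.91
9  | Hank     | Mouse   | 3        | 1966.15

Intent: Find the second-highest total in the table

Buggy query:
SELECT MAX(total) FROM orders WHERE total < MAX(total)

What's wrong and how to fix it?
Bug: The inner MAX is an aggregate inside WHERE, which is not allowed

Fix: Compute the overall MAX in a subquery, then take MAX of rows below it

Corrected query:
SELECT MAX(total) FROM orders WHERE total < (SELECT MAX(total) FROM orders)

Result:
MAX(total)
----------
1940.91   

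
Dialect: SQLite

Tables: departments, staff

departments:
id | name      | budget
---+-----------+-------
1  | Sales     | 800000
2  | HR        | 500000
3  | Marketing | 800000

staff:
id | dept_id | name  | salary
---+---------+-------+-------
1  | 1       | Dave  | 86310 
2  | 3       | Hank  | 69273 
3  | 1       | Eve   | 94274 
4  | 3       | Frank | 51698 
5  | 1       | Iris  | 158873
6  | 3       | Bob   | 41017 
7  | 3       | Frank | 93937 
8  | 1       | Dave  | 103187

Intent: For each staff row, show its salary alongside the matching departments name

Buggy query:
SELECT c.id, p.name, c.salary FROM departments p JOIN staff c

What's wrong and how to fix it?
Bug: JOIN with no ON clause produces a cartesian product; every staff row pairs with every departments row

Fix: Add ON c.dept_id = p.id to the JOIN

Corrected query:
SELECT c.id, p.name, c.salary FROM departments p JOIN staff c ON c.dept_id = p.id

Result:
id | name      | salary
---+-----------+-------
1  | Sales     | 86310 
2  | Marketing | 69273 
3  | Sales     | 94274 
4  | Marketing | 51698 
5  | Sales     | 158873
6  | Marketing | 41017 
7  | Marketing | 93937 
8  | Sales     | 103187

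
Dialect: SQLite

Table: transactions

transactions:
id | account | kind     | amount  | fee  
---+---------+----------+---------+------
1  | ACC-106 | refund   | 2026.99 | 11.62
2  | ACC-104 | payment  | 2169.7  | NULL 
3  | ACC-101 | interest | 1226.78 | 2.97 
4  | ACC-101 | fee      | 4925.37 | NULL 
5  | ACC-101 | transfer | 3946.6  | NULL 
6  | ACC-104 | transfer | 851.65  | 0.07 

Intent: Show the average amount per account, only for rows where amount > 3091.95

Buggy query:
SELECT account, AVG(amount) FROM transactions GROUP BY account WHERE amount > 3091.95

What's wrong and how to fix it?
Bug: WHERE cannot follow GROUP BY

Fix: Place WHERE between FROM and GROUP BY

Corrected query:
SELECT account, AVG(amount) FROM transactions WHERE amount > 3091.95 GROUP BY account

Result:
account | AVG(amount)
--------+------------
ACC-101 | 4435.985   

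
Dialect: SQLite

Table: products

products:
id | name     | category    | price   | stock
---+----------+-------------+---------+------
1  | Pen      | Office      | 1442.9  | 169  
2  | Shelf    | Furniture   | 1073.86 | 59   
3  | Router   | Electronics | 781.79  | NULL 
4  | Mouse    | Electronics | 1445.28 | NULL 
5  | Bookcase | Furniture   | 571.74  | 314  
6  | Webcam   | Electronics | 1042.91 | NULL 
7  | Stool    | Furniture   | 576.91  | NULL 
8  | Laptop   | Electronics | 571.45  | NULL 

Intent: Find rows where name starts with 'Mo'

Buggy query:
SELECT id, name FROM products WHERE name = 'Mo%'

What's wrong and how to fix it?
Bug: Wildcards only work with LIKE; '=' treats '%' as a literal character

Fix: Replace '=' with LIKE so 'Mo%' is treated as a pattern

Corrected query:
SELECT id, name FROM products WHERE name LIKE 'Mo%'

Result:
id | name 
---+------
4  | Mouse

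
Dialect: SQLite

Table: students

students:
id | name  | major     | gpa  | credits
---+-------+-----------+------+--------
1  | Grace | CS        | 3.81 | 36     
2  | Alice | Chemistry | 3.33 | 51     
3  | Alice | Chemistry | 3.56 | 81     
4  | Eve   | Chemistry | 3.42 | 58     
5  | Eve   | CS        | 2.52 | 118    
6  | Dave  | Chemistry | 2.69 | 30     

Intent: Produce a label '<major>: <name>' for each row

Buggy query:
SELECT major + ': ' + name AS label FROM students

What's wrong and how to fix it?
Bug: SQLite uses || for string concatenation; + coerces text to numbers (yielding 0)

Fix: Use the || operator for string concatenation

Corrected query:
SELECT major || ': ' || name AS label FROM students

Result:
label           
----------------
CS: Grace       
Chemistry: Alice
Chemistry: Alice
Chemistry: Eve  
CS: Eve         
Chemistry: Dave 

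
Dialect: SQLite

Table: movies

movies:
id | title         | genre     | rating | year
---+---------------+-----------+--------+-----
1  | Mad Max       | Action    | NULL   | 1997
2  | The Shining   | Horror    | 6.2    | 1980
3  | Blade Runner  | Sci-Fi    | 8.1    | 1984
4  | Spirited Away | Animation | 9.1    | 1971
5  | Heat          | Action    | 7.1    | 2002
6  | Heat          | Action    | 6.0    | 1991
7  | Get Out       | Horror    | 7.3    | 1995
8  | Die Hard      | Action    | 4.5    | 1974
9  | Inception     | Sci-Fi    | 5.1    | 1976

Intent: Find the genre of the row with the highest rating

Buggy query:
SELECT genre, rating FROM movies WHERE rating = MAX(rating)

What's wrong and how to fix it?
Bug: MAX(rating) is an aggregate and cannot be used directly in WHERE

Fix: Wrap MAX in a scalar subquery so WHERE compares against a single value

Corrected query:
SELECT genre, rating FROM movies WHERE rating = (SELECT MAX(rating) FROM movies)

Result:
genre     | rating
----------+-------
Animation | 9.1   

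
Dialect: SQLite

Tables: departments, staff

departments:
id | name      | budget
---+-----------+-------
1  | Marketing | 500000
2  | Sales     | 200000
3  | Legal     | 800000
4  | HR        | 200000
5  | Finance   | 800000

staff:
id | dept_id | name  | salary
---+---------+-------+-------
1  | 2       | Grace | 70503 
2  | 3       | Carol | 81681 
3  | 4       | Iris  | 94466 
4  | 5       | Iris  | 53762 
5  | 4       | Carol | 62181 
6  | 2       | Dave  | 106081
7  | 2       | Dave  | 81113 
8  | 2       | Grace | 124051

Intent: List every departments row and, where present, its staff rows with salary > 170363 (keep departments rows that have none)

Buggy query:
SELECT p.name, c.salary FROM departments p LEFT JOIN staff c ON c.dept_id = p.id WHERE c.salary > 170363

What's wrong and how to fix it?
Bug: A WHERE condition on the right-hand table after LEFT JOIN drops unmatched parents

Fix: Put 'c.salary > 170363' in the JOIN's ON clause instead of WHERE

Corrected query:
SELECT p.name, c.salary FROM departments p LEFT JOIN staff c ON c.dept_id = p.id AND c.salary > 170363

Result:
name      | salary
----------+-------
Marketing | NULL  
Sales     | NULL  
Legal     | NULL  
HR        | NULL  
Finance   | NULL  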